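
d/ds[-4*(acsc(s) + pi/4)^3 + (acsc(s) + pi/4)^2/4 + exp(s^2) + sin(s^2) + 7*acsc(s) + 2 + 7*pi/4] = (16*s^3*sqrt(1 - 1/s^2)*exp(s^2) + 16*s^3*sqrt(1 - 1/s^2)*cos(s^2) + 96*acsc(s)^2 - 4*acsc(s) + 48*pi*acsc(s) - 56 - pi + 6*pi^2)/(8*s^2*sqrt(1 - 1/s^2))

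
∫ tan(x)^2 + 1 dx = tan(x) + C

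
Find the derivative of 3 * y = 3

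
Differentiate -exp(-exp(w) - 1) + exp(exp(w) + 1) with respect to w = (exp(w) + exp(w + 2*exp(w) + 2))*exp(-exp(w) - 1)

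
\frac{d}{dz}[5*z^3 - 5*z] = 15*z^2 - 5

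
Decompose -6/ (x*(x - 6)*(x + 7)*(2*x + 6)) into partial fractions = 3/(364*(x + 7)) - 1/(36*(x + 3)) - 1/(234*(x - 6)) + 1/(42*x)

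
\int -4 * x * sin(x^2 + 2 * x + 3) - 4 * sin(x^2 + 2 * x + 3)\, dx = 2*cos((x + 1)^2 + 2) + C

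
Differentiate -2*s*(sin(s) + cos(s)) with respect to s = -2*sqrt(2)*(s*cos(s + pi/4) + sin(s + pi/4))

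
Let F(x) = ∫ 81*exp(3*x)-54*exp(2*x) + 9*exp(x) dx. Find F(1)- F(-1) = -(-1 + 3*exp(-1))^3 + (-1 + 3*E)^3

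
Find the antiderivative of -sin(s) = cos(s) + C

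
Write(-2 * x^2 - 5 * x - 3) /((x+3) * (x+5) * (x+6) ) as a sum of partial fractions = -15/(x + 6) + 14/(x + 5) - 1/(x + 3)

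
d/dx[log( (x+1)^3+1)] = (3*x^2 + 6*x + 3)/(x^3 + 3*x^2 + 3*x + 2)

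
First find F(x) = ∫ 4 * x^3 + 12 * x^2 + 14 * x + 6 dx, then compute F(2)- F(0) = 88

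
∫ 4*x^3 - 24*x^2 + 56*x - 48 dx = x^4 - 8*x^3 + 28*x^2 - 48*x + C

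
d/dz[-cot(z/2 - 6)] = 1/(2*sin(z/2 - 6)^2)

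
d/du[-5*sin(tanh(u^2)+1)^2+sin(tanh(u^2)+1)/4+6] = -u*(10*sin(2*tanh(u^2) + 2) - cos(tanh(u^2) + 1)/2)/cosh(u^2)^2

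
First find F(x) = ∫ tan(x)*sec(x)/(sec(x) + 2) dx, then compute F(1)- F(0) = -log(3) + log(sec(1) + 2)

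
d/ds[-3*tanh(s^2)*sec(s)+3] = -3*(2*s/cosh(s^2)^2 + sin(s)*tanh(s^2)/cos(s))/cos(s)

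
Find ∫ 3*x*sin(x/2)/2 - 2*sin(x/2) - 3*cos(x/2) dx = (4 - 3*x)*cos(x/2) + C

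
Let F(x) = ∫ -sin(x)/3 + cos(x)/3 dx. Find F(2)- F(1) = sqrt(2)*(-sin(pi/4 + 1) + sin(pi/4 + 2))/3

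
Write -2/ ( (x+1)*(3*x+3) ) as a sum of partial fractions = -2/(3*(x + 1)^2)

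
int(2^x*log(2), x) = 2^x + C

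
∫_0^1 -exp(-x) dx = -1 + exp(-1)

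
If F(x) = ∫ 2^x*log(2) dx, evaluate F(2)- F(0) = 3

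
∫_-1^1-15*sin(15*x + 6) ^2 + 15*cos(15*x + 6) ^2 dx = sin(42)/2 + sin(18)/2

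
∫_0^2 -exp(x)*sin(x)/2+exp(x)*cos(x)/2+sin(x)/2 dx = (-1 + exp(2))*cos(2)/2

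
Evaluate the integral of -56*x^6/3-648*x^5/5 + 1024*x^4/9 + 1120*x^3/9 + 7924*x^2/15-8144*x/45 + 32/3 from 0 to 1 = 1888/15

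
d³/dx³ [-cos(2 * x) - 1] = -8*sin(2*x)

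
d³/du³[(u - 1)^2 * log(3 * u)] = (2*u^2 + 2*u + 2)/u^3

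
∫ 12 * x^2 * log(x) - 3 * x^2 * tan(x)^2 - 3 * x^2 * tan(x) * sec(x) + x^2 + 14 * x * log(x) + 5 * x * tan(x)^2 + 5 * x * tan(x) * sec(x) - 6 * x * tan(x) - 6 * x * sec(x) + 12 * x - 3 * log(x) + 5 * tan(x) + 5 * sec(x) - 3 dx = -x*((3*x - 5)*(tan(x) + sec(x)) - (4*x^2 + 7*x - 3)*log(x)) + C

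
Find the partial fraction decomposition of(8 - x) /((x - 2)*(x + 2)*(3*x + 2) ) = -39/(16*(3*x + 2)) + 5/(8*(x + 2)) + 3/(16*(x - 2))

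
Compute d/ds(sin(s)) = cos(s)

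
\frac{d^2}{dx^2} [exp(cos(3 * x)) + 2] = 9*(sin(3*x)^2 - cos(3*x))*exp(cos(3*x))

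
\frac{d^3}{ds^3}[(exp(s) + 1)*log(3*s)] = (s^3*exp(s)*log(s) + s^3*exp(s)*log(3) + 3*s^2*exp(s) - 3*s*exp(s) + 2*exp(s) + 2)/s^3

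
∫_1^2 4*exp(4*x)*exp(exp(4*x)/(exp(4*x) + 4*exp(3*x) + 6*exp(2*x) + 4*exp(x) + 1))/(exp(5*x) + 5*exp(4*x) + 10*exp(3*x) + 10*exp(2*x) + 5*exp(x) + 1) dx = -exp(exp(4)/(1 + E)^4) + exp(exp(8)/(1 + exp(2))^4)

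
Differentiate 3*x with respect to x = 3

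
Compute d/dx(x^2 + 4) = 2*x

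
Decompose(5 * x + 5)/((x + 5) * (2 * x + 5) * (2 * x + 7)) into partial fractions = 25/(6*(2*x + 7)) - 3/(2*(2*x + 5)) - 4/(3*(x + 5))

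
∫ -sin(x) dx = cos(x) + C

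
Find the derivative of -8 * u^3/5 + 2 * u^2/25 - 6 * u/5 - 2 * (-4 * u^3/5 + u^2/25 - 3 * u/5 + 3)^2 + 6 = -192*u^5/25 + 16*u^4/25 - 4808*u^3/625 + 3036*u^2/125 - 56*u/25 + 6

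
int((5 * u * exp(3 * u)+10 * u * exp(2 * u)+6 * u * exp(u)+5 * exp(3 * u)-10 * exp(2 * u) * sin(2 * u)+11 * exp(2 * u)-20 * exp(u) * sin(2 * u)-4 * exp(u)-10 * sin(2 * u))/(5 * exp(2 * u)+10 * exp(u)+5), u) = ((u - 10)*exp(u) + (u*exp(u) + cos(2*u))*(5*exp(u) + 5))/(5*(exp(u) + 1)) + C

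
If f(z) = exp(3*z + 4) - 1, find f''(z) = 9*exp(3*z + 4)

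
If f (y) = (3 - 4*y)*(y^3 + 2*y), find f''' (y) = 18 - 96*y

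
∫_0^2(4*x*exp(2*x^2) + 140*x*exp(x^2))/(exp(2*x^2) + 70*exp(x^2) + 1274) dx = -log(1345/49) + log(1 + (5 + exp(4)/7)^2)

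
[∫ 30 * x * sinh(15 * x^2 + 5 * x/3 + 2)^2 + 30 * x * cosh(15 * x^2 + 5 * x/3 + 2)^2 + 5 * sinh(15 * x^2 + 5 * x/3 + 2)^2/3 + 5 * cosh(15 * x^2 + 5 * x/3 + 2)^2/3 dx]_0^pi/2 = -sinh(4)/2 + sinh(4 + 5*pi/3 + 15*pi^2/2)/2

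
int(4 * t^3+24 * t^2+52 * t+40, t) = t^4 + 8*t^3 + 26*t^2 + 40*t + C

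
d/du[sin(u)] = cos(u)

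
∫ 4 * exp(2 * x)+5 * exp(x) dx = 2*(exp(x) + 1)^2 + exp(x) + C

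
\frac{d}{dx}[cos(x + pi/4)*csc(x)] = -sqrt(2)/(2*sin(x)^2)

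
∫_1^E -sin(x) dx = cos(E) - cos(1)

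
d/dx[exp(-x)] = -exp(-x)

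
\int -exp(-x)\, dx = exp(-x) + C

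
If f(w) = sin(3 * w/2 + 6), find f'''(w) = -27*cos(3*w/2 + 6)/8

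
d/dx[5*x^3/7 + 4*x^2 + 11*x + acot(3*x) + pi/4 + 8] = (135*x^4 + 504*x^3 + 708*x^2 + 56*x + 56)/(63*x^2 + 7)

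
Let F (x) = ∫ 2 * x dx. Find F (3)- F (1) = 8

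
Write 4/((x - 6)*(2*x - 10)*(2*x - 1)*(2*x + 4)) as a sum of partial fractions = 8/(495*(2*x - 1)) - 1/(280*(x + 2)) - 1/(63*(x - 5)) + 1/(88*(x - 6))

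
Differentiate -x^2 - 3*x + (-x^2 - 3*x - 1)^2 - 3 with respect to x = 4*x^3 + 18*x^2 + 20*x + 3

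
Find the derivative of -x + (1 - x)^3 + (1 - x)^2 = -3*x^2 + 8*x - 6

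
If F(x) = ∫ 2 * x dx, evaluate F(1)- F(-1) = 0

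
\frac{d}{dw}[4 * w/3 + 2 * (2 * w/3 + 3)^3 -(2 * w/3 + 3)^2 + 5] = 16*w^2/9 + 136*w/9 + 100/3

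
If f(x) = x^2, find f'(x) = 2*x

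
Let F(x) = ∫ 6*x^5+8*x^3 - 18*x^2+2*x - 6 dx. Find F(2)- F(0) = 40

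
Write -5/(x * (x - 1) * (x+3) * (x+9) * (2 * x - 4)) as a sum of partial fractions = -1/(2376*(x + 9)) + 1/(144*(x + 3)) + 1/(16*(x - 1)) - 1/(44*(x - 2)) - 5/(108*x)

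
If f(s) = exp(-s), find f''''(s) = exp(-s)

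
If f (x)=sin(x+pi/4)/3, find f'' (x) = -sin(x + pi/4)/3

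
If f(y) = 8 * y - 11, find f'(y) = 8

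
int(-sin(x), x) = cos(x) + C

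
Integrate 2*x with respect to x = x^2 + C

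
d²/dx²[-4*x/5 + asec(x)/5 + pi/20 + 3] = (1 - 2*x^2)/(5*x^5*sqrt(1 - 1/x^2) - 5*x^3*sqrt(1 - 1/x^2))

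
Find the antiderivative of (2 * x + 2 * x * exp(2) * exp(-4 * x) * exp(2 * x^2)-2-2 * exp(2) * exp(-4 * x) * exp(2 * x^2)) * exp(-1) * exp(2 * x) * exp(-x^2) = 2*sinh((x - 1)^2) + C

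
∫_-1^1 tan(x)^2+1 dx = 2*tan(1)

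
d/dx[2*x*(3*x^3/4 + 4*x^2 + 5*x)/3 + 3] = 2*x^3 + 8*x^2 + 20*x/3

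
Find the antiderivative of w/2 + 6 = w^2/4 + 6*w + C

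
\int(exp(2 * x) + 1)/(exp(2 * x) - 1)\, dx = log(sinh(x)) + C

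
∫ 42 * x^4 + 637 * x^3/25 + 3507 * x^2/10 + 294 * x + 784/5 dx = 42*x^5/5 + 637*x^4/100 + 1169*x^3/10 + 147*x^2 + 784*x/5 + C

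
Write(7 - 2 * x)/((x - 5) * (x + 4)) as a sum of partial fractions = -5/(3*(x + 4)) - 1/(3*(x - 5))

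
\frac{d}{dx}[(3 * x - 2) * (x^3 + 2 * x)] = 12*x^3 - 6*x^2 + 12*x - 4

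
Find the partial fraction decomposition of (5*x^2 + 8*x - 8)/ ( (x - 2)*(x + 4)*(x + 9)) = 65/(11*(x + 9)) - 4/(3*(x + 4)) + 14/(33*(x - 2))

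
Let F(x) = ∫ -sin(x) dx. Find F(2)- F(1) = -cos(1) + cos(2)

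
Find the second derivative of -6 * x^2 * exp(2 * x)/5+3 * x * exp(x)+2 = -24*x^2*exp(2*x)/5 - 48*x*exp(2*x)/5 + 3*x*exp(x) - 12*exp(2*x)/5 + 6*exp(x)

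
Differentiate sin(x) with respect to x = cos(x)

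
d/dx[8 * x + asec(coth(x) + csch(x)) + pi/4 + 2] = sqrt(2)*(8*sqrt(2)*cosh(x) + 8*sqrt(2) - 1/sqrt(1/(cosh(x) + 1)))/(2*(cosh(x) + 1))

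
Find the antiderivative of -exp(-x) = exp(-x) + C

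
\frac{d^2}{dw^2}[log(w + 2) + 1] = -1/(w^2 + 4*w + 4)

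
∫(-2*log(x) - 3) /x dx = -(log(x) + 2)^2 + log(x) + C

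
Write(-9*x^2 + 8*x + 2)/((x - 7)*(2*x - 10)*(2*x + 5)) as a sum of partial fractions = -99/(190*(2*x + 5)) + 61/(20*(x - 5)) - 383/(76*(x - 7))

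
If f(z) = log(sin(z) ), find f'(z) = 1/tan(z)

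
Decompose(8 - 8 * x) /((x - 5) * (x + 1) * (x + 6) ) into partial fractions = 56/(55*(x + 6)) - 8/(15*(x + 1)) - 16/(33*(x - 5))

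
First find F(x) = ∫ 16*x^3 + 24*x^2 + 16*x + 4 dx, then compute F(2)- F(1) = 144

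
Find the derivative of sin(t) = cos(t)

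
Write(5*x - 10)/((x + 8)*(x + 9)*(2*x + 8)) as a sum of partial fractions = -11/(2*(x + 9)) + 25/(4*(x + 8)) - 3/(4*(x + 4))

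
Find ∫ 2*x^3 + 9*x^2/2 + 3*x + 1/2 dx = x^4/2 + 3*x^3/2 + 3*x^2/2 + x/2 + C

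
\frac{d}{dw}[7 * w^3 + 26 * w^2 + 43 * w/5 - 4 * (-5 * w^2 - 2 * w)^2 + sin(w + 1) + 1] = -400*w^3 - 219*w^2 + 20*w + cos(w + 1) + 43/5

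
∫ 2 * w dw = w^2 + C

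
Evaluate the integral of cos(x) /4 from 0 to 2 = sin(2)/4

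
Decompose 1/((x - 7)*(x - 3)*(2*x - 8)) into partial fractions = 1/(8*(x - 3)) - 1/(6*(x - 4)) + 1/(24*(x - 7))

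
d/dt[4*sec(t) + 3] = 4*tan(t)*sec(t)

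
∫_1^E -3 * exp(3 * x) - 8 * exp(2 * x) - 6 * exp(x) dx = -(1 + exp(E))^3 - (1 + exp(E))^2 - exp(E) + E + (1 + E)^2 + (1 + E)^3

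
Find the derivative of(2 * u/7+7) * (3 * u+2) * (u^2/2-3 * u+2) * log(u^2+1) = (24*u^5*log(u^2 + 1) + 12*u^5 + 345*u^4*log(u^2 + 1) + 230*u^4 - 1544*u^3*log(u^2 + 1) - 1568*u^3 + 361*u^2*log(u^2 + 1) + 32*u^2 - 1568*u*log(u^2 + 1) + 784*u + 16*log(u^2 + 1))/(14*u^2 + 14)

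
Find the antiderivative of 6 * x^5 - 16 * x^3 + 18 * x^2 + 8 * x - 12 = x^6 - 4*x^4 + 6*x^3 + 4*x^2 - 12*x + C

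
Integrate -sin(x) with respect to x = cos(x) + C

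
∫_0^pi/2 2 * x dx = pi^2/4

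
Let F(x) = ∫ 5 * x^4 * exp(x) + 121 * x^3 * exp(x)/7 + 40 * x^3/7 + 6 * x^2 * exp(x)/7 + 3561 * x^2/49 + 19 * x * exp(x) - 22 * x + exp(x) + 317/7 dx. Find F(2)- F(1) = -86*E/7 + 1423/7 + 674*exp(2)/7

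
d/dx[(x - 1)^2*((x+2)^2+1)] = 4*x^3 + 6*x^2 - 4*x - 6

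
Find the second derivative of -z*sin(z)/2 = z*sin(z)/2 - cos(z)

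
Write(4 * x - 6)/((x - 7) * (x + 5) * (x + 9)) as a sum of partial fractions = -21/(32*(x + 9)) + 13/(24*(x + 5)) + 11/(96*(x - 7))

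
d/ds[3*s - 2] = 3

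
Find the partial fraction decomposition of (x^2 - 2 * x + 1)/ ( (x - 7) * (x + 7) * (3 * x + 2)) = -25/(437*(3*x + 2)) + 32/(133*(x + 7)) + 18/(161*(x - 7))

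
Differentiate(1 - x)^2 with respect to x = 2*x - 2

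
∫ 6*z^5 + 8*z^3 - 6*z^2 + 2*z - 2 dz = z^6 + 2*z^4 - 2*z^3 + z^2 - 2*z + C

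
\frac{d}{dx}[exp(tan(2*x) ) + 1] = 2*exp(tan(2*x))/cos(2*x)^2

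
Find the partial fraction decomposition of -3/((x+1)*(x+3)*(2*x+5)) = 4/(2*x + 5) - 3/(2*(x + 3)) - 1/(2*(x + 1))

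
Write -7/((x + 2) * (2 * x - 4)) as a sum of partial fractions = 7/(8*(x + 2)) - 7/(8*(x - 2))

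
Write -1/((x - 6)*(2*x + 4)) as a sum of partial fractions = 1/(16*(x + 2)) - 1/(16*(x - 6))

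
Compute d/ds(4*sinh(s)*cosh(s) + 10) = 4*cosh(2*s)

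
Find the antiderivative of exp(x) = exp(x) + C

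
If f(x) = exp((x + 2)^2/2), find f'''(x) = x^3*exp(x^2/2 + 2*x + 2) + 6*x^2*exp(x^2/2 + 2*x + 2) + 15*x*exp(x^2/2 + 2*x + 2) + 14*exp(x^2/2 + 2*x + 2)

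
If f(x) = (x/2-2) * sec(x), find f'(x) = x*tan(x)*sec(x)/2 - 2*tan(x)*sec(x) + sec(x)/2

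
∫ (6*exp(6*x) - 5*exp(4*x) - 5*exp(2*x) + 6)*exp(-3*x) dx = 16*sinh(x)^3 + 2*sinh(x) + C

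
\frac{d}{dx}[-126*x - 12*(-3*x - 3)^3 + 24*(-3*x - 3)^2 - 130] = 972*x^2 + 2376*x + 1278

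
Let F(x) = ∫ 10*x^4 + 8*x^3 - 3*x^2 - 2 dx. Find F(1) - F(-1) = -2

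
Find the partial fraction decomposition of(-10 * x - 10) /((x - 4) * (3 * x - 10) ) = 65/(3*x - 10) - 25/(x - 4)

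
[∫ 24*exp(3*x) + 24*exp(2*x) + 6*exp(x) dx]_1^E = -(1 + 2*E)^3 + (1 + 2*exp(E))^3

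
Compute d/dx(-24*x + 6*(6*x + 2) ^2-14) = 432*x + 120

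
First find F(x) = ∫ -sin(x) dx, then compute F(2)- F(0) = -1 + cos(2)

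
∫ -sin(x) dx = cos(x) + C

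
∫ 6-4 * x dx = -2*x^2 + 6*x + C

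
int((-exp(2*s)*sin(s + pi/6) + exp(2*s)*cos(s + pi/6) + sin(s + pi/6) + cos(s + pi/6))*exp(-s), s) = 2*cos(s + pi/6)*sinh(s) + C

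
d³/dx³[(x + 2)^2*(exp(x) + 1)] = x^2*exp(x) + 10*x*exp(x) + 22*exp(x)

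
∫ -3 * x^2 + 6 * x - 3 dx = -x^3 + 3*x^2 - 3*x + C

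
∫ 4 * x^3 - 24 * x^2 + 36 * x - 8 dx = x^4 - 8*x^3 + 18*x^2 - 8*x + C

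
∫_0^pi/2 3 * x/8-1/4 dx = (-4 + 3*pi/8)*(pi/8 + 1) + 4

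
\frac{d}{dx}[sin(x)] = cos(x)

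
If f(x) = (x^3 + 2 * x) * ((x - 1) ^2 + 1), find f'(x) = 5*x^4 - 8*x^3 + 12*x^2 - 8*x + 4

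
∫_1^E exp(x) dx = -E + exp(E)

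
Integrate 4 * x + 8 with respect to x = 2*x^2 + 8*x + C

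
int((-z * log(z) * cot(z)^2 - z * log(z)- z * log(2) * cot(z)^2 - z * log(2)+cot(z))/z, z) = log(2*z)*cot(z) + C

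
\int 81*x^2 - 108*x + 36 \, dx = 27*x^3 - 54*x^2 + 36*x + C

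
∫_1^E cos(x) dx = -sin(1) + sin(E)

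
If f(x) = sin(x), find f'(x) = cos(x)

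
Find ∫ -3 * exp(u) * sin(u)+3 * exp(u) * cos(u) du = 3*exp(u)*cos(u) + C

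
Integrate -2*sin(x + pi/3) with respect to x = 2*cos(x + pi/3) + C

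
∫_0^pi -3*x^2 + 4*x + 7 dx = -4 + (1 + pi)^2*(4 - pi)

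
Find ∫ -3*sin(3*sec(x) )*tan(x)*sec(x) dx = cos(3*sec(x)) + C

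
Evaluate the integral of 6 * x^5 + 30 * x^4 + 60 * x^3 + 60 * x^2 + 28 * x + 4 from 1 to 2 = 660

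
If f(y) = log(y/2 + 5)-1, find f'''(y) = 2/(y^3 + 30*y^2 + 300*y + 1000)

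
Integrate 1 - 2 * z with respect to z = -z^2 + z + C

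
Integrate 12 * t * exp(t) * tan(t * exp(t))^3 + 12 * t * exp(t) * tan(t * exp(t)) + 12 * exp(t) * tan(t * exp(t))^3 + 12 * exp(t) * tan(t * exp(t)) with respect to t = 6*tan(t*exp(t))^2 + C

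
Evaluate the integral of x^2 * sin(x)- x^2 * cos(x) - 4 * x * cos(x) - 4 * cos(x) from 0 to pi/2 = -pi - pi^2/4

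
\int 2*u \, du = u^2 + C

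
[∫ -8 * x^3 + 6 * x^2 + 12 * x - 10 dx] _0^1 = -4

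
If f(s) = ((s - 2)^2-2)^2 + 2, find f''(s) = 12*s^2 - 48*s + 40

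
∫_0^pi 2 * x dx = pi^2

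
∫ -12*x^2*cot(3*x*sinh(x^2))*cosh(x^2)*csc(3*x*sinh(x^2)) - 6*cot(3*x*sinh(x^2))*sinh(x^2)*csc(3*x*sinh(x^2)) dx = 2*csc(3*x*sinh(x^2)) + C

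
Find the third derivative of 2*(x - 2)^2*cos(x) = 2*x^2*sin(x) - 8*x*sin(x) - 12*x*cos(x) - 4*sin(x) + 24*cos(x)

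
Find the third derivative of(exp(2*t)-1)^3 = 216*exp(6*t) - 192*exp(4*t) + 24*exp(2*t)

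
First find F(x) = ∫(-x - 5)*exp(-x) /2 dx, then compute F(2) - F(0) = -3 + 4*exp(-2)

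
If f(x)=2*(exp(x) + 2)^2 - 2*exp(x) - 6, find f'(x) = 4*exp(2*x) + 6*exp(x)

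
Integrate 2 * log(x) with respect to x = 2*x*(log(x) - 1) + C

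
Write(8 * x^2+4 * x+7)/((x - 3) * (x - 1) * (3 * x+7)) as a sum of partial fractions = 371/(160*(3*x + 7)) - 19/(20*(x - 1)) + 91/(32*(x - 3))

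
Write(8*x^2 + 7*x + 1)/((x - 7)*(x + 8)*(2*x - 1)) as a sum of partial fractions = -2/(17*(2*x - 1)) + 457/(255*(x + 8)) + 34/(15*(x - 7))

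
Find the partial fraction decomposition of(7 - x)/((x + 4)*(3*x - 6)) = -11/(18*(x + 4)) + 5/(18*(x - 2))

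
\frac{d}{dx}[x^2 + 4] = 2*x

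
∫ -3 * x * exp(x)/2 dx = 3*(1 - x)*exp(x)/2 + C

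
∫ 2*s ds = s^2 + C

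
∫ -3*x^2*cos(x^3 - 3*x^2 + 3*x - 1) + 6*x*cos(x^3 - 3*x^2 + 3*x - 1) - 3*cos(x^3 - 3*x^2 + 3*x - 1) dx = -sin((x - 1)^3) + C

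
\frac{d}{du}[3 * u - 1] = 3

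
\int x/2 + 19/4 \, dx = x^2/4 + 19*x/4 + C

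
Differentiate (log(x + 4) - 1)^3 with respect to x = (3*log(x + 4)^2 - 6*log(x + 4) + 3)/(x + 4)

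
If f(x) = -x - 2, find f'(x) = -1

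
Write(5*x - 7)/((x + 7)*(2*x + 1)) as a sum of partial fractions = -19/(13*(2*x + 1)) + 42/(13*(x + 7))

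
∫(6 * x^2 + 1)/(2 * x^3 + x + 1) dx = log(2*x^3 + x + 1) + C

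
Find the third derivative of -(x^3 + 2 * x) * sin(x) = x*(x^2*cos(x) + 9*x*sin(x) - 16*cos(x))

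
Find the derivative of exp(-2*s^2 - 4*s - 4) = (-4*s - 4)*exp(-2*s^2 - 4*s - 4)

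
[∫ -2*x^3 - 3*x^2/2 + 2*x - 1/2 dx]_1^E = E*(-exp(3) - exp(2) - 1 + 2*E)/2 + 1/2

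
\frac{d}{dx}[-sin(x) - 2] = -cos(x)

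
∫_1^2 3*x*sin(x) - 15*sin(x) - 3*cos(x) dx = -12*cos(1) + 9*cos(2)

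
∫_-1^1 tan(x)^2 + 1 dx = 2*tan(1)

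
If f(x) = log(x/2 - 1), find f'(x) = 1/(x - 2)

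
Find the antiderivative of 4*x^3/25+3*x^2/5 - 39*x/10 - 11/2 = x^4/25 + x^3/5 - 39*x^2/20 - 11*x/2 + C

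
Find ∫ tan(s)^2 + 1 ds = tan(s) + C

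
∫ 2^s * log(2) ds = 2^s + C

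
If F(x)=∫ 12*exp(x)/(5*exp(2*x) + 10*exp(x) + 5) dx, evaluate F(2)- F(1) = -12*E/(5*(1 + E)) + 12*exp(2)/(5*(1 + exp(2)))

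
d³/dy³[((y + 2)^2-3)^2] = 24*y + 48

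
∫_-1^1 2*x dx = 0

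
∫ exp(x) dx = exp(x) + C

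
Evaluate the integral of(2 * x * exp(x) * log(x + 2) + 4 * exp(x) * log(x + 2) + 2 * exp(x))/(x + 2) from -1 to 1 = 2*E*log(3)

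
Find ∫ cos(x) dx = sin(x) + C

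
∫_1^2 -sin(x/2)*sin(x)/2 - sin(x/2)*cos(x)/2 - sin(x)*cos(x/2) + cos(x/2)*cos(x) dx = -(cos(1) + sin(1))*cos(1/2) + (cos(2) + sin(2))*cos(1)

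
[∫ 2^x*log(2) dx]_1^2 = 2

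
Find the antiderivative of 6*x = 3*x^2 + C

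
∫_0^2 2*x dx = 4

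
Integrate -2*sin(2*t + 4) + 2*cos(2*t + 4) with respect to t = sin(2*t + 4) + cos(2*t + 4) + C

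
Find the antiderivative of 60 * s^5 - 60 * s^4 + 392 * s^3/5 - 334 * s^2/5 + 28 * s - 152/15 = 10*s^6 - 12*s^5 + 98*s^4/5 - 334*s^3/15 + 14*s^2 - 152*s/15 + C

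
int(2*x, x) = x^2 + C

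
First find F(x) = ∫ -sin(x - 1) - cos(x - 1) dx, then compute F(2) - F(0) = -2*sin(1)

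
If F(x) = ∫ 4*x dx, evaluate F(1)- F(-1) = 0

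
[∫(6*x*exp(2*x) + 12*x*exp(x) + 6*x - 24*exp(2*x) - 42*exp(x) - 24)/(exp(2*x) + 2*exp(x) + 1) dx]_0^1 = -24 + 6*E/(1 + E)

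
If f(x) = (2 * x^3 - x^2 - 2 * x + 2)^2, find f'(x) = 24*x^5 - 20*x^4 - 28*x^3 + 36*x^2 - 8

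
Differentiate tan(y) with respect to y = cos(y)^(-2)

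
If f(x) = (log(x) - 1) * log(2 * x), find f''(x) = (-2*log(x) - log(2) + 3)/x^2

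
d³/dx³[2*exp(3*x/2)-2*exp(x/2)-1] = 27*exp(3*x/2)/4 - exp(x/2)/4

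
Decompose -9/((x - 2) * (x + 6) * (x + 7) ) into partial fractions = -1/(x + 7) + 9/(8*(x + 6)) - 1/(8*(x - 2))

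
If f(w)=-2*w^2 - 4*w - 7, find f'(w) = -4*w - 4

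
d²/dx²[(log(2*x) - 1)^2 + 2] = (-2*log(x) - 2*log(2) + 4)/x^2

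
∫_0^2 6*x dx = 12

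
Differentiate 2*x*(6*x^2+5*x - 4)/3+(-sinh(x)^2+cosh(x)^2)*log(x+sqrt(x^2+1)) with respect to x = (36*x^4 + 36*x^3*sqrt(x^2 + 1) + 20*x^3 + 20*x^2*sqrt(x^2 + 1) + 28*x^2 - 8*x*sqrt(x^2 + 1) + 23*x + 3*sqrt(x^2 + 1) - 8)/(3*x^2 + 3*x*sqrt(x^2 + 1) + 3)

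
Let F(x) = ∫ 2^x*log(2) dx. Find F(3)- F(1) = 6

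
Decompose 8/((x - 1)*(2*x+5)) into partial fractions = -16/(7*(2*x + 5)) + 8/(7*(x - 1))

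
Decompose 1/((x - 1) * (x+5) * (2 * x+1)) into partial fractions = -4/(27*(2*x + 1)) + 1/(54*(x + 5)) + 1/(18*(x - 1))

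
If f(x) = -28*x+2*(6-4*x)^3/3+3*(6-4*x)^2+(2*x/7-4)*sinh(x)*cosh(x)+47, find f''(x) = 4*x*sinh(2*x)/7 - 256*x - 8*sinh(2*x) + 4*cosh(2*x)/7 + 480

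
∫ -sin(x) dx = cos(x) + C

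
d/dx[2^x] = 2^x*log(2)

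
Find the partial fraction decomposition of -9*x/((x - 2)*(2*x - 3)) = 27/(2*x - 3) - 18/(x - 2)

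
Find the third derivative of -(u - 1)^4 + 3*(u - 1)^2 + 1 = 24 - 24*u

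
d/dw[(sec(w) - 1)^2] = 2*(-1 + 1/cos(w))*sin(w)/cos(w)^2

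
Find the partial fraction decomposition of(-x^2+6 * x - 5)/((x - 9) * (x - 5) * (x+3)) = -1/(3*(x + 3)) - 2/(3*(x - 9))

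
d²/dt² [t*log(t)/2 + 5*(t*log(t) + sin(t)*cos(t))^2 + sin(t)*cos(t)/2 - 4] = (-40*t^2*log(t)*sin(2*t) + 40*t*(1 - cos(2*t))^2 + 20*t*log(t)^2 + 40*t*log(t)*cos(2*t) + 60*t*log(t) - 2*t*sin(2*t) + 120*t*cos(2*t) - 40*t + 10*sin(2*t) + 1)/(2*t)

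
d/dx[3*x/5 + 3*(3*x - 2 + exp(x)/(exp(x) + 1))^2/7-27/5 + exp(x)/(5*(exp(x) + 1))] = (270*x*exp(3*x) + 900*x*exp(2*x) + 900*x*exp(x) + 270*x - 69*exp(3*x) - 320*exp(2*x) - 440*exp(x) - 159)/(35*exp(3*x) + 105*exp(2*x) + 105*exp(x) + 35)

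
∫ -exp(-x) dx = exp(-x) + C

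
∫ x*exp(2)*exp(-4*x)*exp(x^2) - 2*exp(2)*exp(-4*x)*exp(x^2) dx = exp((x - 2)^2 - 2)/2 + C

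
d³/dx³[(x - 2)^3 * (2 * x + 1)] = 48*x - 66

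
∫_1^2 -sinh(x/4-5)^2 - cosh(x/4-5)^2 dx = -2*sinh(19/2) + 2*sinh(9)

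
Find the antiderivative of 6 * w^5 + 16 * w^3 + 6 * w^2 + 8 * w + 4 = w^6 + 4*w^4 + 2*w^3 + 4*w^2 + 4*w + C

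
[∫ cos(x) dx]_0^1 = sin(1)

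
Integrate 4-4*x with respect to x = -2*x^2 + 4*x + C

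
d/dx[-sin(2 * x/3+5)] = -2*cos(2*x/3 + 5)/3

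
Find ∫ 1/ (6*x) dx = log(x)/6 + C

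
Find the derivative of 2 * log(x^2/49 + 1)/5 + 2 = 4*x/(5*x^2 + 245)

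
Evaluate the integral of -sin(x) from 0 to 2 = -1 + cos(2)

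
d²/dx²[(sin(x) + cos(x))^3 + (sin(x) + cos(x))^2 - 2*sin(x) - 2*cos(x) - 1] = -18*sqrt(2)*sin(x)^2*cos(x + pi/4) - 8*sin(x)*cos(x) - 13*sin(x) + 5*cos(x)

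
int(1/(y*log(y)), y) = log(log(y)/2) + C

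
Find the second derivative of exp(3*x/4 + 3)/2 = 9*exp(3*x/4 + 3)/32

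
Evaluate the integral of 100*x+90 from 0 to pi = -32 + 10*pi + 2*(4 + 5*pi)^2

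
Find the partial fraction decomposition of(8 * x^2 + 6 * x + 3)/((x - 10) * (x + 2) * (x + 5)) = 173/(45*(x + 5)) - 23/(36*(x + 2)) + 863/(180*(x - 10))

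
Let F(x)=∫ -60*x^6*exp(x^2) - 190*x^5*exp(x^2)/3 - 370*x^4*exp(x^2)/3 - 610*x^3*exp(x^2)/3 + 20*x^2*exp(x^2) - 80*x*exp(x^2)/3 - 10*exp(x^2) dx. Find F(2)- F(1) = -4525*exp(4)/3 + 215*E/3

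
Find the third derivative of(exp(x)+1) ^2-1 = 8*exp(2*x) + 2*exp(x)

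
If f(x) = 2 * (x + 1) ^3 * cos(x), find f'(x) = 2*(x + 1)^2*(-x*sin(x) - sin(x) + 3*cos(x))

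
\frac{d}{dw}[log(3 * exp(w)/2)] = 1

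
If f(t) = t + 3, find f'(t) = 1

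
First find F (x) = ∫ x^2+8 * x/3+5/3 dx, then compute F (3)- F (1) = 68/3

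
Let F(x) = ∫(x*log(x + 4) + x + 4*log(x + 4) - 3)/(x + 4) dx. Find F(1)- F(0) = -2*log(5) + 6*log(2)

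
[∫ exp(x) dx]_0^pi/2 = -1 + exp(pi/2)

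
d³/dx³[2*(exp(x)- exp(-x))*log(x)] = (2*x^3*exp(2*x)*log(x) + 2*x^3*log(x) + 6*x^2*exp(2*x) - 6*x^2 - 6*x*exp(2*x) - 6*x + 4*exp(2*x) - 4)*exp(-x)/x^3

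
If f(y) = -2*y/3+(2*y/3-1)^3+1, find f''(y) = 16*y/9 - 8/3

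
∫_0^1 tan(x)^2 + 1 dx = tan(1)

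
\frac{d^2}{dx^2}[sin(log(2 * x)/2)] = -(sin((log(x) + log(2))/2) + 2*cos((log(x) + log(2))/2))/(4*x^2)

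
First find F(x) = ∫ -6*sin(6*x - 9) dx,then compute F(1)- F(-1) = cos(3) - cos(15)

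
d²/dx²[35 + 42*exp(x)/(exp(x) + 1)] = (-42*exp(2*x) + 42*exp(x))/(exp(3*x) + 3*exp(2*x) + 3*exp(x) + 1)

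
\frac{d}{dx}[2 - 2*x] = -2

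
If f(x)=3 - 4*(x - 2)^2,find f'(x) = 16 - 8*x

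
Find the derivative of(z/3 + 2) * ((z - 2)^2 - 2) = z^2 + 4*z/3 - 22/3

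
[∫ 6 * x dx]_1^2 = 9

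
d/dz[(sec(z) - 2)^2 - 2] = 2*(-2 + 1/cos(z))*sin(z)/cos(z)^2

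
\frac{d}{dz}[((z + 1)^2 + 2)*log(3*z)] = (2*z^2*log(z) + z^2 + 2*z^2*log(3) + 2*z*log(z) + 2*z + 2*z*log(3) + 3)/z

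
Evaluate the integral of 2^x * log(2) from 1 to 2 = 2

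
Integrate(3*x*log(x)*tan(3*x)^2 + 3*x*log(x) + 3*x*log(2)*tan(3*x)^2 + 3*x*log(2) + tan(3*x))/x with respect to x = log(2*x)*tan(3*x) + C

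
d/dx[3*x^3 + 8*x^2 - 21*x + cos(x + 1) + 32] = 9*x^2 + 16*x - sin(x + 1) - 21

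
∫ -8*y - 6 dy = -4*y^2 - 6*y + C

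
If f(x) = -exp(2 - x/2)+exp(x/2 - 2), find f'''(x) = (exp(x - 4) + 1)*exp(2 - x/2)/8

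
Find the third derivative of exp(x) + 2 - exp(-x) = (exp(2*x) + 1)*exp(-x)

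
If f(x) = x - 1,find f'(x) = 1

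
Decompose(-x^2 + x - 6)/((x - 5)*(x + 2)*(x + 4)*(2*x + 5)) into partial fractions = -118/(45*(2*x + 5)) + 13/(27*(x + 4)) + 6/(7*(x + 2)) - 26/(945*(x - 5))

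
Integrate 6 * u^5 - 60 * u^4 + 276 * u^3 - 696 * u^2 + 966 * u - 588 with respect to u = u^6 - 12*u^5 + 69*u^4 - 232*u^3 + 483*u^2 - 588*u + C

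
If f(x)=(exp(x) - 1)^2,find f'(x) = 2*exp(2*x) - 2*exp(x)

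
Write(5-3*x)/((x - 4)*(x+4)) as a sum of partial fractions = -17/(8*(x + 4)) - 7/(8*(x - 4))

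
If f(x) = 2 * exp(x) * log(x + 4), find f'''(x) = (2*x^3*exp(x)*log(x + 4) + 24*x^2*exp(x)*log(x + 4) + 6*x^2*exp(x) + 96*x*exp(x)*log(x + 4) + 42*x*exp(x) + 128*exp(x)*log(x + 4) + 76*exp(x))/(x^3 + 12*x^2 + 48*x + 64)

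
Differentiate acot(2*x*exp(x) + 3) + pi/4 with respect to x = (-x*exp(x) - exp(x))/(2*x^2*exp(2*x) + 6*x*exp(x) + 5)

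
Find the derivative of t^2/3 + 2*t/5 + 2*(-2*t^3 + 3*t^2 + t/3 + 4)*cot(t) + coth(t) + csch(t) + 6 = 4*t^3/sin(t)^2 - 12*t^2/tan(t) - 6*t^2/sin(t)^2 + 2*t/3 + 12*t/tan(t) - 2*t/(3*sin(t)^2) + 2/5 - cosh(t)/sinh(t)^2 - 1/sinh(t)^2 + 2/(3*tan(t)) - 8/sin(t)^2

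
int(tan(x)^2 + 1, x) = tan(x) + C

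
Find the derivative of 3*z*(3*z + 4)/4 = 9*z/2 + 3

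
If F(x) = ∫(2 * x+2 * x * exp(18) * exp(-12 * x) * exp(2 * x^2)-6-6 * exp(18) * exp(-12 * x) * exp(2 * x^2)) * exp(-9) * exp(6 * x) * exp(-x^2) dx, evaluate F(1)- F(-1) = -exp(16) - exp(-4) + exp(-16) + exp(4)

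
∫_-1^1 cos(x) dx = 2*sin(1)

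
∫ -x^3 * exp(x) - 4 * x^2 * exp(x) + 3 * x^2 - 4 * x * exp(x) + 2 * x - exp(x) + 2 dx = (1 - exp(x))*(x^3 + x^2 + 2*x - 1) + C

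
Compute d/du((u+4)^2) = 2*u + 8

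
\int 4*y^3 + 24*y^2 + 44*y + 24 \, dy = y^4 + 8*y^3 + 22*y^2 + 24*y + C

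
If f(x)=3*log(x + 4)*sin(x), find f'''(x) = (-3*x^3*log(x + 4)*cos(x) - 36*x^2*log(x + 4)*cos(x) - 9*x^2*sin(x) - 144*x*log(x + 4)*cos(x) - 72*x*sin(x) - 9*x*cos(x) - 192*log(x + 4)*cos(x) - 138*sin(x) - 36*cos(x))/(x^3 + 12*x^2 + 48*x + 64)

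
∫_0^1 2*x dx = 1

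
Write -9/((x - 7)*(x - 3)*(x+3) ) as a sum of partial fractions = -3/(20*(x + 3)) + 3/(8*(x - 3)) - 9/(40*(x - 7))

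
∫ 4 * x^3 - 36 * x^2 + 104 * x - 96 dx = x^4 - 12*x^3 + 52*x^2 - 96*x + C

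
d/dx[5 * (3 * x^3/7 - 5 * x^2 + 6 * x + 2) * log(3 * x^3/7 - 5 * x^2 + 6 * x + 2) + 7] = 45*x^2*log(3*x^3/7 - 5*x^2 + 6*x + 2)/7 + 45*x^2/7 - 50*x*log(3*x^3/7 - 5*x^2 + 6*x + 2) - 50*x + 30*log(3*x^3/7 - 5*x^2 + 6*x + 2) + 30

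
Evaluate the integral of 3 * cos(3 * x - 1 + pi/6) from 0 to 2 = sin(pi/6 + 5) - cos(1 + pi/3)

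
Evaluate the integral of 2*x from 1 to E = -1 + exp(2)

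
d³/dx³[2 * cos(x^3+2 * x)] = 54*x^6*sin(x^3 + 2*x) + 108*x^4*sin(x^3 + 2*x) - 108*x^3*cos(x^3 + 2*x) + 72*x^2*sin(x^3 + 2*x) - 72*x*cos(x^3 + 2*x) + 4*sin(x^3 + 2*x)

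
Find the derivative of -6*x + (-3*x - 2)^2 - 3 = 18*x + 6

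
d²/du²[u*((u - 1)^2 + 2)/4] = 3*u/2 - 1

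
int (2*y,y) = y^2 + C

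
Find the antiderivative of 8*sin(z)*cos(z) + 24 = 24*z - 2*cos(2*z) + C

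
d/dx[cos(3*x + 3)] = -3*sin(3*x + 3)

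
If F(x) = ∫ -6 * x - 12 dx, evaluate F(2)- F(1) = -21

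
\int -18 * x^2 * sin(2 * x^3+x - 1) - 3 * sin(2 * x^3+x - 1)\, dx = 3*cos(2*x^3 + x - 1) + C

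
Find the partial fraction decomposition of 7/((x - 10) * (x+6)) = -7/(16*(x + 6)) + 7/(16*(x - 10))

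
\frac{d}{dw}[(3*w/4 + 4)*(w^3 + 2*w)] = 3*w^3 + 12*w^2 + 3*w + 8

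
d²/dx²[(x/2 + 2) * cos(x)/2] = -x*cos(x)/4 - sin(x)/2 - cos(x)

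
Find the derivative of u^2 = 2*u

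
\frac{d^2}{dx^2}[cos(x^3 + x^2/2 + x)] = -9*x^4*cos(x*(x^2 + x/2 + 1)) - 6*x^3*cos(x*(x^2 + x/2 + 1)) - 7*x^2*cos(x*(x^2 + x/2 + 1)) - 6*x*sin(x*(x^2 + x/2 + 1)) - 2*x*cos(x*(x^2 + x/2 + 1)) - sqrt(2)*sin(x^3 + x^2/2 + x + pi/4)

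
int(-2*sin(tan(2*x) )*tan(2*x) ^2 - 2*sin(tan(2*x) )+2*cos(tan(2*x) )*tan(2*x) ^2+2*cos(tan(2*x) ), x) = sqrt(2)*sin(tan(2*x) + pi/4) + C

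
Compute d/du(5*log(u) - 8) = 5/u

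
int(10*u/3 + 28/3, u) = 5*u^2/3 + 28*u/3 + C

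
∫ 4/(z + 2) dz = 4*log(z + 2) + C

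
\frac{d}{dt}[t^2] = 2*t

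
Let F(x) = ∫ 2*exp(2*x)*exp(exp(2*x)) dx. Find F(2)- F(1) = -exp(exp(2)) + exp(exp(4))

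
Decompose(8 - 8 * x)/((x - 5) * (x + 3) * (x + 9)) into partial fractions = 20/(21*(x + 9)) - 2/(3*(x + 3)) - 2/(7*(x - 5))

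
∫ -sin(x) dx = cos(x) + C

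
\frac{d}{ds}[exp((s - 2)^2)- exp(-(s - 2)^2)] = (2*s*exp(2*s^2 - 8*s + 8) + 2*s - 4*exp(2*s^2 - 8*s + 8) - 4)*exp(-s^2 + 4*s - 4)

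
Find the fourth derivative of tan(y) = 24*tan(y)^5 + 40*tan(y)^3 + 16*tan(y)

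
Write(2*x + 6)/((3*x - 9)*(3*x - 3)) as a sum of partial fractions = -4/(9*(x - 1)) + 2/(3*(x - 3))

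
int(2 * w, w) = w^2 + C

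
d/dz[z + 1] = 1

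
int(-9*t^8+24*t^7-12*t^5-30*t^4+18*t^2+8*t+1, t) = -t^9 + 3*t^8 - 2*t^6 - 6*t^5 + 6*t^3 + 4*t^2 + t + C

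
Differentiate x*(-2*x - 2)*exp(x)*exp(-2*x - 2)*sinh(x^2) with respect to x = -2*(2*x^3*cosh(x^2) - x^2*sinh(x^2) + 2*x^2*cosh(x^2) + x*sinh(x^2) + sinh(x^2))*exp(-x - 2)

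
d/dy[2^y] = 2^y*log(2)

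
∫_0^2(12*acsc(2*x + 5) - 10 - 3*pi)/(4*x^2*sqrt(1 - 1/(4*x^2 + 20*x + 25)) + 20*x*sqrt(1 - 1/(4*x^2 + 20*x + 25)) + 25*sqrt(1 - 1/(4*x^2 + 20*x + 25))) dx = -3*(-acsc(9) + pi/4)^2 - 5*acsc(5) + 5*acsc(9) + 3*(-acsc(5) + pi/4)^2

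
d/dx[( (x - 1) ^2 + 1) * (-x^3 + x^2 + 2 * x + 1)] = -5*x^4 + 12*x^3 - 6*x^2 - 2*x + 2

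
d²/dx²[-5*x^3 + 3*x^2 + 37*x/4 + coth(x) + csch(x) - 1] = -30*x + 6 + 1/sinh(x) + 2*cosh(x)/sinh(x)^3 + 2/sinh(x)^3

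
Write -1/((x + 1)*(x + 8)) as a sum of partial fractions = 1/(7*(x + 8)) - 1/(7*(x + 1))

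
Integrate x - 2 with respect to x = x^2/2 - 2*x + C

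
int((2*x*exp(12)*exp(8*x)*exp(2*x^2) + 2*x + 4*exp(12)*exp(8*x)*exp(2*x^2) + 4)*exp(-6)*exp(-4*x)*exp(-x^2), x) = 2*sinh(x^2 + 4*x + 6) + C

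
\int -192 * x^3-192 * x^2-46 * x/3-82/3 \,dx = -48*x^4 - 64*x^3 - 23*x^2/3 - 82*x/3 + C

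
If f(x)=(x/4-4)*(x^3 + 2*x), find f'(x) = x^3 - 12*x^2 + x - 8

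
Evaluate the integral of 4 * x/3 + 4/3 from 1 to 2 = 10/3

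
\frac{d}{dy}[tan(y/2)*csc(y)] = (1/(2*cos(y/2)^2) - cos(y)*tan(y/2)/sin(y))/sin(y)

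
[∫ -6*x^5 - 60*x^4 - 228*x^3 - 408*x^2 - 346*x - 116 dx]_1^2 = -2877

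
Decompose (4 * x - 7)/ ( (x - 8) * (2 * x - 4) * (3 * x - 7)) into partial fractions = -21/(34*(3*x - 7)) + 1/(12*(x - 2)) + 25/(204*(x - 8))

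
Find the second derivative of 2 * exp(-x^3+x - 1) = (18*x^4 - 12*x^2 - 12*x + 2)*exp(-x^3 + x - 1)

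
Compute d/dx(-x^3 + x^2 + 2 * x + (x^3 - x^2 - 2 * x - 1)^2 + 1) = 6*x^5 - 10*x^4 - 12*x^3 + 3*x^2 + 14*x + 6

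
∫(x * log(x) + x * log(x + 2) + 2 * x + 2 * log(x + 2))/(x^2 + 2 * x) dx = (log(x) + 2)*log(x + 2) + C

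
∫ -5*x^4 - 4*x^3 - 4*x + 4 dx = -x^5 - x^4 - 2*x^2 + 4*x + C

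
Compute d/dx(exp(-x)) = -exp(-x)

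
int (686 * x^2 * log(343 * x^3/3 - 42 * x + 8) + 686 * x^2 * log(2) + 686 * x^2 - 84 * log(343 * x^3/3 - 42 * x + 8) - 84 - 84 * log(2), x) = 2*(343*x^3 - 126*x + 24)*log(686*x^3/3 - 84*x + 16)/3 + C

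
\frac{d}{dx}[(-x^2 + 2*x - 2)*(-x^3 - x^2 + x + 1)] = 5*x^4 - 4*x^3 - 3*x^2 + 6*x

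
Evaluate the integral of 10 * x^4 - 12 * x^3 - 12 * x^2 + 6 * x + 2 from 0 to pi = (-pi + pi^3)*(-3*pi - 2 + 2*pi^2)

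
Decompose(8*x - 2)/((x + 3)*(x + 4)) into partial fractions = 34/(x + 4) - 26/(x + 3)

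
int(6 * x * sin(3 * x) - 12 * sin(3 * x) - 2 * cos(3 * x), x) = (4 - 2*x)*cos(3*x) + C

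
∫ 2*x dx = x^2 + C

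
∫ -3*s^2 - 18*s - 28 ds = -s^3 - 9*s^2 - 28*s + C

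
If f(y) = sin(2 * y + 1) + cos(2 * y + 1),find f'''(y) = 8*sin(2*y + 1) - 8*cos(2*y + 1)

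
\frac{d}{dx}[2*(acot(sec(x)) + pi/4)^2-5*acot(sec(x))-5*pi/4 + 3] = (4*acot(1/cos(x)) - 5 + pi)*sin(x)/(sin(x)^2 - 2)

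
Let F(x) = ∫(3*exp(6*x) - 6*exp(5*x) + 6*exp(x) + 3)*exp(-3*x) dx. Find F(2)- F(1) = -(-1 - exp(-1) + E)^3 + (-1 - exp(-2) + exp(2))^3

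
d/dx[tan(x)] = cos(x)^(-2)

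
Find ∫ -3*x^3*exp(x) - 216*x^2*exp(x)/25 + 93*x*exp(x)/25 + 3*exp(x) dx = 3*x*(-25*x^2 + 3*x + 25)*exp(x)/25 + C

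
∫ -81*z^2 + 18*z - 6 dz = -27*z^3 + 9*z^2 - 6*z + C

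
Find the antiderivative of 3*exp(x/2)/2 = 3*exp(x/2) + C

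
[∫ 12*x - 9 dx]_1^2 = 9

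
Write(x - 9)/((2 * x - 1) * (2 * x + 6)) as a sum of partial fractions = -17/(14*(2*x - 1)) + 6/(7*(x + 3))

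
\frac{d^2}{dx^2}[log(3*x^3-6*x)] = (-3*x^4 - 4)/(x^6 - 4*x^4 + 4*x^2)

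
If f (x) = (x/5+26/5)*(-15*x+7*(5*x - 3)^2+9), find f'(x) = 105*x^2 + 1730*x - 5778/5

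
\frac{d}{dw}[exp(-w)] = -exp(-w)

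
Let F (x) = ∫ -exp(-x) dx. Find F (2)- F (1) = -exp(-1) + exp(-2)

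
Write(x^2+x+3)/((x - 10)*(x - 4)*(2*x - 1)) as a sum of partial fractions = 15/(133*(2*x - 1)) - 23/(42*(x - 4)) + 113/(114*(x - 10))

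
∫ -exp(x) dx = -exp(x) + C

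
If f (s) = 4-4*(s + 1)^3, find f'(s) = -12*s^2 - 24*s - 12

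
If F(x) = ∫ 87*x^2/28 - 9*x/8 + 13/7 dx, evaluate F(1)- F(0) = 261/112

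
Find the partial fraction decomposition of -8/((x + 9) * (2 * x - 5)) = -16/(23*(2*x - 5)) + 8/(23*(x + 9))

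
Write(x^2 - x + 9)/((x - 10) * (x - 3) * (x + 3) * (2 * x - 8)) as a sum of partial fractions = -1/(52*(x + 3)) + 5/(28*(x - 3)) - 1/(4*(x - 4)) + 33/(364*(x - 10))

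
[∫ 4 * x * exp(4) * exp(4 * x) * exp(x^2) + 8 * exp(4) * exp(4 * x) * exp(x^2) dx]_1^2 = -2*exp(9) + 2*exp(16)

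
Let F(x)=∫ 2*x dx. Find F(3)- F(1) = 8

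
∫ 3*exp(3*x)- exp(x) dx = exp(3*x) - exp(x) + C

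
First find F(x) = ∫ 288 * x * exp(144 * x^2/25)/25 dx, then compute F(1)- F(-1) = 0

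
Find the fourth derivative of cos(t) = cos(t)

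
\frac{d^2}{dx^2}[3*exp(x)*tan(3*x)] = 3*(18*tan(3*x)^3 + 6*tan(3*x)^2 + 19*tan(3*x) + 6)*exp(x)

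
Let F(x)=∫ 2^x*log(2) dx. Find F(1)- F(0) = 1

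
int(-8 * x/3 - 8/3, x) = -4*x^2/3 - 8*x/3 + C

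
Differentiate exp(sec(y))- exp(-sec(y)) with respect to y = (exp(2/cos(y)) + 1)*exp(-sec(y))*sin(y)/cos(y)^2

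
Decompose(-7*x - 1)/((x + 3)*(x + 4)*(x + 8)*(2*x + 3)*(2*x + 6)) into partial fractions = 76/(585*(2*x + 3)) + 11/(520*(x + 8)) - 27/(40*(x + 4)) + 53/(90*(x + 3)) - 2/(3*(x + 3)^2)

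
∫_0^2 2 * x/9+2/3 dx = 16/9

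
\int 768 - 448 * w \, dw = -224*w^2 + 768*w + C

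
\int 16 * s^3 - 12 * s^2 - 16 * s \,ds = 4*s^4 - 4*s^3 - 8*s^2 + C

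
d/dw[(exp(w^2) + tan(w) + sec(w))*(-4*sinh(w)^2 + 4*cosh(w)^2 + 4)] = 16*w*exp(w^2) + 8*sin(w)/cos(w)^2 + 8/cos(w)^2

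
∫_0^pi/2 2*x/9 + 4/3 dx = -4 + (pi/6 + 2)^2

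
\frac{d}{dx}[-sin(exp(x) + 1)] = -exp(x)*cos(exp(x) + 1)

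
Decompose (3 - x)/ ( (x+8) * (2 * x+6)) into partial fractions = -11/(10*(x + 8)) + 3/(5*(x + 3))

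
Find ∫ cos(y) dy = sin(y) + C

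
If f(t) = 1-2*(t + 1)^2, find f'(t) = -4*t - 4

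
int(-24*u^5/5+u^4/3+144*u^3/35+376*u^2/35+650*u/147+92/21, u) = -4*u^6/5 + u^5/15 + 36*u^4/35 + 376*u^3/105 + 325*u^2/147 + 92*u/21 + C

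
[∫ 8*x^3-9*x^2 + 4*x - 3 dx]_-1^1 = -12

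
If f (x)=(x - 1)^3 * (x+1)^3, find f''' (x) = 120*x^3 - 72*x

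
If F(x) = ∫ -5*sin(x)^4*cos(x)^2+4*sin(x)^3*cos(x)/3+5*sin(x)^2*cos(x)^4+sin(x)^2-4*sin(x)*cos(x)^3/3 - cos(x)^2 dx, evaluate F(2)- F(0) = -(1 - cos(8))/12 + 5*sin(2)^3*cos(2)^3/3 - sin(4)/2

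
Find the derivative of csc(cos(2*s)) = 2*sin(2*s)*cot(cos(2*s))*csc(cos(2*s))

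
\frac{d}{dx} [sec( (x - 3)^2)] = 2*x*tan(x^2 - 6*x + 9)*sec(x^2 - 6*x + 9) - 6*tan(x^2 - 6*x + 9)*sec(x^2 - 6*x + 9)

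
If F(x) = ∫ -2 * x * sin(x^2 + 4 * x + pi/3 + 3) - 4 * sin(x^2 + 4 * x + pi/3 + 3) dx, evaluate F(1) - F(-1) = cos(pi/3 + 8) - 1/2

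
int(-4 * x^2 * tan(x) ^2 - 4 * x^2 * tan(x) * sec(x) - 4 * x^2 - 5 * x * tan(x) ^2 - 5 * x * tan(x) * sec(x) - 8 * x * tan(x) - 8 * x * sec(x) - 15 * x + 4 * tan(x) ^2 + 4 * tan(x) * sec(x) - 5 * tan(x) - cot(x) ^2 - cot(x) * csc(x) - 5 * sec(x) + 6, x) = -5*x^2 + 3*x + (tan(x) + sec(x))*(-4*x^2 - 5*x + 4) + cot(x) + csc(x) + C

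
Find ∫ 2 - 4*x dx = -2*x^2 + 2*x + C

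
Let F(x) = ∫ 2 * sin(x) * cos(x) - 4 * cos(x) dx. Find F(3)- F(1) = -(2 - sin(1))^2 + (2 - sin(3))^2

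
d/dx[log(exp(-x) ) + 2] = -1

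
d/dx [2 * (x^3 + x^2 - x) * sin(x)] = 2*x^3*cos(x) + 6*x^2*sin(x) + 2*x^2*cos(x) + 4*x*sin(x) - 2*x*cos(x) - 2*sin(x)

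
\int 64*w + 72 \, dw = 32*w^2 + 72*w + C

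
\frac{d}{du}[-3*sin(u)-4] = -3*cos(u)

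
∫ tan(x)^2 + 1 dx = tan(x) + C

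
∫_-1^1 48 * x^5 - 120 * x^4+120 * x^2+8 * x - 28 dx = -24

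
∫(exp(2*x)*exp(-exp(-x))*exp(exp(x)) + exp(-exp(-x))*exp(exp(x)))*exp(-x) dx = exp(2*sinh(x)) + C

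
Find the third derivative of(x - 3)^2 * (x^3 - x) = 60*x^2 - 144*x + 48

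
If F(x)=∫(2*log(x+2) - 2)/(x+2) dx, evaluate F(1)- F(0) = -(-1 + log(2))^2 + (-1 + log(3))^2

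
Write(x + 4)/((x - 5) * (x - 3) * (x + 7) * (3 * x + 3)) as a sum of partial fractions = 1/(720*(x + 7)) + 1/(144*(x + 1)) - 7/(240*(x - 3)) + 1/(48*(x - 5))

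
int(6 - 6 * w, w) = -3*w^2 + 6*w + C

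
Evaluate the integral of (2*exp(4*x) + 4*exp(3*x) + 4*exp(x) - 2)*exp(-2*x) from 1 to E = -(-exp(-1) + 2 + E)^2 + (-exp(-E) + 2 + exp(E))^2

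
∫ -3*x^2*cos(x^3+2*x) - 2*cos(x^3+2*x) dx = -sin(x*(x^2 + 2)) + C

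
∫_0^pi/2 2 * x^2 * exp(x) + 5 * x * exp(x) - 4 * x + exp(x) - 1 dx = (-1 + exp(pi/2))*(pi/2 + pi^2/2)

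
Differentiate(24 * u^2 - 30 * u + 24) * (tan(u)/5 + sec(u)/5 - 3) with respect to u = 6*(8*u^2*sin(u)/5 + 8*u^2/5 - 2*u*sin(u) + 8*u*sin(2*u)/5 + 16*u*cos(u)/5 - 24*u*cos(2*u) - 26*u + 8*sin(u)/5 - sin(2*u) - 2*cos(u) + 15*cos(2*u) + 83/5)/(cos(2*u) + 1)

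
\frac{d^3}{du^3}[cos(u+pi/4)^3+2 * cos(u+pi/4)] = 11*sin(u + pi/4)/4 + 27*cos(3*u + pi/4)/4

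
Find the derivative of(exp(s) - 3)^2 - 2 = 2*exp(2*s) - 6*exp(s)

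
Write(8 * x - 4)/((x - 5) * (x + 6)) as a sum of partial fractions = 52/(11*(x + 6)) + 36/(11*(x - 5))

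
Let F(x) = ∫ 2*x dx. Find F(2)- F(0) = 4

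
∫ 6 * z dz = 3*z^2 + C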